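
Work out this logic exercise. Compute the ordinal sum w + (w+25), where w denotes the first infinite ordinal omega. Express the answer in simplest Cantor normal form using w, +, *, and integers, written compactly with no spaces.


Compute w + (w+25).
Ordinal + is associative but NOT commutative; for finite n>0, n + w = w but w + n stays w+n.
w + (w+25) = (w+w) + 25 = w*2+25.
Result = w*2+25

w*2+25


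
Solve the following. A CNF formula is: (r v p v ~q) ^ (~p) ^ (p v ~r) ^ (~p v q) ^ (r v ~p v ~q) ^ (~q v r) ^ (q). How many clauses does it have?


A CNF formula is a conjunction of clauses.
Clauses are separated by ^.
Counting the conjuncts: 7 clauses.

7


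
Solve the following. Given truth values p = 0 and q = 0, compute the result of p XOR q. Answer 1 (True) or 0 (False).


p = 0, q = 0
Operation: p XOR q
Evaluate: 0 XOR 0 = 0

0


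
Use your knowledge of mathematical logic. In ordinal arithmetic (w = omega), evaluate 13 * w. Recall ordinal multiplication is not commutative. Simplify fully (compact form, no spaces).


Compute 13 * w.
Ordinal * is associative and left-distributive over +, but NOT commutative; for finite n>1, n*w = w but w*n stays w*n.
For finite n>0, n * w = sup{n*k : k<w} = w. So 13 * w = w.
Result = w

w


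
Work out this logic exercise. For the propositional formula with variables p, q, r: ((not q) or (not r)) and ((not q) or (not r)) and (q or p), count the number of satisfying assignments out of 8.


Evaluate all 8 assignments for p, q, r:
p=0, q=0, r=0: 0
p=0, q=0, r=1: 0
p=0, q=1, r=0: 1
p=0, q=1, r=1: 0
p=1, q=0, r=0: 1
p=1, q=0, r=1: 1
p=1, q=1, r=0: 1
p=1, q=1, r=1: 0
Satisfying count = 4

4


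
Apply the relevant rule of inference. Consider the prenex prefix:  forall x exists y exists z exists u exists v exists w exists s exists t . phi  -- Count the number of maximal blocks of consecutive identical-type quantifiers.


Quantifier-type sequence: A E E E E E E E  (A=forall, E=exists)
Group into maximal same-type runs:
  Ax1 | Ex7
Number of blocks = 2

2


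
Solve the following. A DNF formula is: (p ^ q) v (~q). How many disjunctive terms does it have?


A DNF formula is a disjunction of terms (conjunctions).
Terms are separated by v.
Counting the disjuncts: 2 terms.

2


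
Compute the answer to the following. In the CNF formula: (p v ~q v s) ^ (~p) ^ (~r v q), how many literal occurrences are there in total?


Counting literals in each clause:
Clause 1: 3 literal(s)
Clause 2: 1 literal(s)
Clause 3: 2 literal(s)
Total = 6

6


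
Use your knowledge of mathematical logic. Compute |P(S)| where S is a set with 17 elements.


The power set of a set with n elements has 2^n elements.
|P(S)| = 2^17 = 131072

131072


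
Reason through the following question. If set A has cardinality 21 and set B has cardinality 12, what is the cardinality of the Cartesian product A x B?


The Cartesian product A x B contains all ordered pairs (a, b).
|A x B| = |A| * |B| = 21 * 12 = 252

252


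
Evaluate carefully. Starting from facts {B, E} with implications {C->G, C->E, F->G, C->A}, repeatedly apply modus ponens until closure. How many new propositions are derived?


Initial facts: {B, E}
Apply modus ponens to closure:
  (no implication fires)
Final known: {B, E}
New propositions: {(none)}
Count = 0

0


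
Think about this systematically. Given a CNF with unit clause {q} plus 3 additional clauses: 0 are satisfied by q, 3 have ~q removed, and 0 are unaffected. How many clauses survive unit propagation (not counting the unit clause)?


Satisfied (removed): 0
Shortened (remain): 3
Unchanged (remain): 0
Remaining = 3 + 0 = 3

3


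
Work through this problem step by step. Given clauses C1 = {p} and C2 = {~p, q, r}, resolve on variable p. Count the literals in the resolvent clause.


Remove p from C1 and ~p from C2.
C1 remainder: {}
C2 remainder: {q, r}
Union (resolvent): {q, r}
Resolvent has 2 literal(s).

2


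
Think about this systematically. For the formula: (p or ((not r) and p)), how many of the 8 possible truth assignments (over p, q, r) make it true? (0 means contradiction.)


Check all 8 assignments:
p=0, q=0, r=0: 0
p=0, q=0, r=1: 0
p=0, q=1, r=0: 0
p=0, q=1, r=1: 0
p=1, q=0, r=0: 1
p=1, q=0, r=1: 1
p=1, q=1, r=0: 1
p=1, q=1, r=1: 1
Count of True = 4

4


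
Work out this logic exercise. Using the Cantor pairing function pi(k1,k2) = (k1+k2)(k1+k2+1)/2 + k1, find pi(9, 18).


k1 + k2 = 27
(k1+k2)(k1+k2+1)/2 = 27 * 28 / 2 = 378
pi = 378 + 9 = 387

387


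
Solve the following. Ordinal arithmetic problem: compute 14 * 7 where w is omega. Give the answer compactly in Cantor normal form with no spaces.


Compute 14 * 7.
Ordinal * is associative and left-distributive over +, but NOT commutative; for finite n>1, n*w = w but w*n stays w*n.
Both finite; ordinal * agrees with natural *: 14 * 7 = 98.
Result = 98

98


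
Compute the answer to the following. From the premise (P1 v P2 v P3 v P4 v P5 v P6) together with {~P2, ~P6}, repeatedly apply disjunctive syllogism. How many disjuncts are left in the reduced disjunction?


Original disjuncts (6): P1, P2, P3, P4, P5, P6
Negated (eliminate): ~P2, ~P6
Remaining disjuncts: P1, P3, P4, P5
Count = 6 - 2 = 4

4


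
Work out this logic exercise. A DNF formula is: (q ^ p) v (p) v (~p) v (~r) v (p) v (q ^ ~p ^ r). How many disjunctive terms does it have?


A DNF formula is a disjunction of terms (conjunctions).
Terms are separated by v.
Counting the disjuncts: 6 terms.

6


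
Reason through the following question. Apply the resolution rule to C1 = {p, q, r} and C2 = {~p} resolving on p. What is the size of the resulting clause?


Remove p from C1 and ~p from C2.
C1 remainder: {q, r}
C2 remainder: {}
Union (resolvent): {q, r}
Resolvent has 2 literal(s).

2


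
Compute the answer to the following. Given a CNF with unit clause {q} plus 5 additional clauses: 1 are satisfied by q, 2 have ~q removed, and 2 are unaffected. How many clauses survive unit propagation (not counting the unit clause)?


Satisfied (removed): 1
Shortened (remain): 2
Unchanged (remain): 2
Remaining = 2 + 2 = 4

4


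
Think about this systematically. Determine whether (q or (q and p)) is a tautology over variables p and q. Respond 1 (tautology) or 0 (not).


Check all 4 assignments:
p=0, q=0: 0
p=0, q=1: 1
p=1, q=0: 0
p=1, q=1: 1
Satisfying count = 2/4.
Tautology iff count = 4: no.

0


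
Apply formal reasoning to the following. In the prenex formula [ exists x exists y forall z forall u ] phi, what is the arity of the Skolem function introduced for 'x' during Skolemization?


Quantifier prefix: exists x exists y forall z forall u
'x' is existentially quantified at position 1.
No universal quantifiers precede it.
Skolem function arity = 0 (a Skolem constant)

0


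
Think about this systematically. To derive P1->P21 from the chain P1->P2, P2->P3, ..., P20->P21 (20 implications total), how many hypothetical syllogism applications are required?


With 20 implications in a chain connecting 21 propositions:
P1->P2, P2->P3, ..., P20->P21
Steps needed = (number of implications) - 1 = 20 - 1 = 19

19


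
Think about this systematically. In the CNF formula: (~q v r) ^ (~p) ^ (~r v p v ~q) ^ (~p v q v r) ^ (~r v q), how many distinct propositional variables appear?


Identify each variable that appears in the formula.
Variables found: p, q, r
Count = 3

3


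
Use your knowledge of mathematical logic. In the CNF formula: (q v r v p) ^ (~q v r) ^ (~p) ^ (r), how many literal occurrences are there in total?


Counting literals in each clause:
Clause 1: 3 literal(s)
Clause 2: 2 literal(s)
Clause 3: 1 literal(s)
Clause 4: 1 literal(s)
Total = 7

7


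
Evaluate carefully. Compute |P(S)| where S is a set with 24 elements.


The power set of a set with n elements has 2^n elements.
|P(S)| = 2^24 = 16777216

16777216


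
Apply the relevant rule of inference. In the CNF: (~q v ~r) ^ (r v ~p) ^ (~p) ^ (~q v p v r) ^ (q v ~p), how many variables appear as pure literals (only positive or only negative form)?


Check each variable for pure literal status:
p: mixed (not pure)
q: mixed (not pure)
r: mixed (not pure)
Pure literal count = 0

0


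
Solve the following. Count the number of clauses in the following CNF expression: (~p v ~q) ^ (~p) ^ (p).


A CNF formula is a conjunction of clauses.
Clauses are separated by ^.
Counting the conjuncts: 3 clauses.

3


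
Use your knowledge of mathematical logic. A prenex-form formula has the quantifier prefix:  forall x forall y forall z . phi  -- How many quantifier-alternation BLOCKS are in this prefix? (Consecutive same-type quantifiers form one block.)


Quantifier-type sequence: A A A  (A=forall, E=exists)
Group into maximal same-type runs:
  Ax3
Number of blocks = 1

1


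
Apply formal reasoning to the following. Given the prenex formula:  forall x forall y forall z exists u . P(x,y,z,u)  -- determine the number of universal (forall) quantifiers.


Quantifier prefix: forall x forall y forall z exists u
Mark each quantifier type:
  U U U E
Universal count = 3, Existential count = 1
Asked for universal (forall) quantifiers: 3

3


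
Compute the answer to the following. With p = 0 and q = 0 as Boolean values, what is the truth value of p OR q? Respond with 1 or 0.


p = 0, q = 0
Operation: p OR q
Evaluate: 0 OR 0 = 0

0


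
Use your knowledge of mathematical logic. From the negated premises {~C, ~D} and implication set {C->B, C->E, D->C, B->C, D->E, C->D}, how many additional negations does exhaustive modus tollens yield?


Initial negated facts: {~C, ~D}
Apply modus tollens to closure:
  ~C and B->C  =>  ~B
Final negated: {~B, ~C, ~D}
New negations: {~B}
Count = 1

1


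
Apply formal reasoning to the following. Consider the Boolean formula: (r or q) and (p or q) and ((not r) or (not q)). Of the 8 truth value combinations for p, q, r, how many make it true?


Evaluate all 8 assignments for p, q, r:
p=0, q=0, r=0: 0
p=0, q=0, r=1: 0
p=0, q=1, r=0: 1
p=0, q=1, r=1: 0
p=1, q=0, r=0: 0
p=1, q=0, r=1: 1
p=1, q=1, r=0: 1
p=1, q=1, r=1: 0
Satisfying count = 3

3


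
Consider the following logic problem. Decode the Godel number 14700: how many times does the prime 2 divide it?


Factorize 14700 by dividing by 2 repeatedly.
Division steps: 2 divides 14700 exactly 2 time(s).
Exponent of 2 = 2

2


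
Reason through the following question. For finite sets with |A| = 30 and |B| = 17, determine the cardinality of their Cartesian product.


The Cartesian product A x B contains all ordered pairs (a, b).
|A x B| = |A| * |B| = 30 * 17 = 510

510


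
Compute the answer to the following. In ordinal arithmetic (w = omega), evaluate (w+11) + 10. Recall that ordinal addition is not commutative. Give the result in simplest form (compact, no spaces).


Compute (w+11) + 10.
Ordinal + is associative but NOT commutative; for finite n>0, n + w = w but w + n stays w+n.
By associativity: (w+11) + 10 = w + (11+10) = w+21.
Result = w+21

w+21


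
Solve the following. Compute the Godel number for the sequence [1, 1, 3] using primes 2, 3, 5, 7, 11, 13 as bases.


Encode each element as an exponent of the corresponding prime:
  2^1 = 2
  3^1 = 3
  5^3 = 125
Product = 2 * 3 * 125 = 750

750


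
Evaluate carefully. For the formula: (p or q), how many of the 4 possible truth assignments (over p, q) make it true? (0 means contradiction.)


Check all 4 assignments:
p=0, q=0: 0
p=0, q=1: 1
p=1, q=0: 1
p=1, q=1: 1
Count of True = 3

3


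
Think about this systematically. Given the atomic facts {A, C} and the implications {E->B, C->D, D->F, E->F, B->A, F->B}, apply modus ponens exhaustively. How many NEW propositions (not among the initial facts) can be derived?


Initial facts: {A, C}
Apply modus ponens to closure:
  C and C->D  =>  D
  D and D->F  =>  F
  F and F->B  =>  B
Final known: {A, B, C, D, F}
New propositions: {B, D, F}
Count = 3

3


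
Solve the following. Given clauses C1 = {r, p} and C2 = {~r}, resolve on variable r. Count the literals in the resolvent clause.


Remove r from C1 and ~r from C2.
C1 remainder: {p}
C2 remainder: {}
Union (resolvent): {p}
Resolvent has 1 literal(s).

1


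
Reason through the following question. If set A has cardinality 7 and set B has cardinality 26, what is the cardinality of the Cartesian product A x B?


The Cartesian product A x B contains all ordered pairs (a, b).
|A x B| = |A| * |B| = 7 * 26 = 182

182


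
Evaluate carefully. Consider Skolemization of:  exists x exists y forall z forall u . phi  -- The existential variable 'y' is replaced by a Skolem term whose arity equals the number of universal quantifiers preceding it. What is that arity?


Quantifier prefix: exists x exists y forall z forall u
'y' is existentially quantified at position 2.
No universal quantifiers precede it.
Skolem function arity = 0 (a Skolem constant)

0


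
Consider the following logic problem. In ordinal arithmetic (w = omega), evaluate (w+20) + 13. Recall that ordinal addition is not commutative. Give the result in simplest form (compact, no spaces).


Compute (w+20) + 13.
Ordinal + is associative but NOT commutative; for finite n>0, n + w = w but w + n stays w+n.
By associativity: (w+20) + 13 = w + (20+13) = w+33.
Result = w+33

w+33


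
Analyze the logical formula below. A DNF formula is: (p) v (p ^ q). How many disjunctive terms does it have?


A DNF formula is a disjunction of terms (conjunctions).
Terms are separated by v.
Counting the disjuncts: 2 terms.

2


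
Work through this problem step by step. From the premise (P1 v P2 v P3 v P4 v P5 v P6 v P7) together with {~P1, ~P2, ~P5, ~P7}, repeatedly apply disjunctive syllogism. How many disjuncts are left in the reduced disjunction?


Original disjuncts (7): P1, P2, P3, P4, P5, P6, P7
Negated (eliminate): ~P1, ~P2, ~P5, ~P7
Remaining disjuncts: P3, P4, P6
Count = 7 - 4 = 3

3


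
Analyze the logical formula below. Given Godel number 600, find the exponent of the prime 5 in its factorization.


Factorize 600 by dividing by 5 repeatedly.
Division steps: 5 divides 600 exactly 2 time(s).
Exponent of 5 = 2

2


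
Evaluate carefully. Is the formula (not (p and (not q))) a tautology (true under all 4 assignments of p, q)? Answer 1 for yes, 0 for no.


Check all 4 assignments:
p=0, q=0: 1
p=0, q=1: 1
p=1, q=0: 0
p=1, q=1: 1
Satisfying count = 3/4.
Tautology iff count = 4: no.

0


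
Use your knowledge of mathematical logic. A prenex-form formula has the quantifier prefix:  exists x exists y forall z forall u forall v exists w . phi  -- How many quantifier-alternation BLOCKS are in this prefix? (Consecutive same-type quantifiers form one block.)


Quantifier-type sequence: E E A A A E  (A=forall, E=exists)
Group into maximal same-type runs:
  Ex2 | Ax3 | Ex1
Number of blocks = 3

3


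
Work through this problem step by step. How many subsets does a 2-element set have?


The power set of a set with n elements has 2^n elements.
|P(S)| = 2^2 = 4

4


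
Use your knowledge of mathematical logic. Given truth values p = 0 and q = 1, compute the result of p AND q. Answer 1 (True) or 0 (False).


p = 0, q = 1
Operation: p AND q
Evaluate: 0 AND 1 = 0

0


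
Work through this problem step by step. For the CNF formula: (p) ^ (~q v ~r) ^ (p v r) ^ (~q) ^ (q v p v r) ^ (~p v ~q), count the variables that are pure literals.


Check each variable for pure literal status:
p: mixed (not pure)
q: mixed (not pure)
r: mixed (not pure)
Pure literal count = 0

0


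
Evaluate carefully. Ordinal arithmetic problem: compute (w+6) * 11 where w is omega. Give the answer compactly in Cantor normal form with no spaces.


Compute (w+6) * 11.
Ordinal * is associative and left-distributive over +, but NOT commutative; for finite n>1, n*w = w but w*n stays w*n.
(w+6) * 11 = (w+6) repeated 11 times. Each intermediate +6 is absorbed by the following w; only the last survives: w*11+6.
Result = w*11+6

w*11+6


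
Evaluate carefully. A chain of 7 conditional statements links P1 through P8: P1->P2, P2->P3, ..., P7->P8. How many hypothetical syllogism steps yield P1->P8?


With 7 implications in a chain connecting 8 propositions:
P1->P2, P2->P3, ..., P7->P8
Steps needed = (number of implications) - 1 = 7 - 1 = 6

6


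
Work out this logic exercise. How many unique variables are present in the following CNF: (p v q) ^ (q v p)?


Identify each variable that appears in the formula.
Variables found: p, q
Count = 2

2


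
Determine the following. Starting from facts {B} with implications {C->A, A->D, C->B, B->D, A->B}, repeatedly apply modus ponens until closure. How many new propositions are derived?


Initial facts: {B}
Apply modus ponens to closure:
  B and B->D  =>  D
Final known: {B, D}
New propositions: {D}
Count = 1

1


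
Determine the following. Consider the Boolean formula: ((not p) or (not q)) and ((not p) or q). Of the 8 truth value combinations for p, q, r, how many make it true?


Evaluate all 8 assignments for p, q, r:
p=0, q=0, r=0: 1
p=0, q=0, r=1: 1
p=0, q=1, r=0: 1
p=0, q=1, r=1: 1
p=1, q=0, r=0: 0
p=1, q=0, r=1: 0
p=1, q=1, r=0: 0
p=1, q=1, r=1: 0
Satisfying count = 4

4


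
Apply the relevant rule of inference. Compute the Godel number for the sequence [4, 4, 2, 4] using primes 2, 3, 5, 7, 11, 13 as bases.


Encode each element as an exponent of the corresponding prime:
  2^4 = 16
  3^4 = 81
  5^2 = 25
  7^4 = 2401
Product = 16 * 81 * 25 * 2401 = 77792400

77792400


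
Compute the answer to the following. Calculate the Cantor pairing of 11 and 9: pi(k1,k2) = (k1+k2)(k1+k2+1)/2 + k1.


k1 + k2 = 20
(k1+k2)(k1+k2+1)/2 = 20 * 21 / 2 = 210
pi = 210 + 11 = 221

221


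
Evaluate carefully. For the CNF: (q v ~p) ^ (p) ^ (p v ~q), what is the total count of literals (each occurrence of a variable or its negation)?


Counting literals in each clause:
Clause 1: 2 literal(s)
Clause 2: 1 literal(s)
Clause 3: 2 literal(s)
Total = 5

5


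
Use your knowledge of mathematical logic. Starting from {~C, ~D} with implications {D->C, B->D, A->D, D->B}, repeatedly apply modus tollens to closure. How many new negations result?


Initial negated facts: {~C, ~D}
Apply modus tollens to closure:
  ~D and B->D  =>  ~B
  ~D and A->D  =>  ~A
Final negated: {~A, ~B, ~C, ~D}
New negations: {~A, ~B}
Count = 2

2


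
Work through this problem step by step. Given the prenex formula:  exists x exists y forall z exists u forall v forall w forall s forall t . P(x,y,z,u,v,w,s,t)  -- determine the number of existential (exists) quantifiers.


Quantifier prefix: exists x exists y forall z exists u forall v forall w forall s forall t
Mark each quantifier type:
  E E U E U U U U
Universal count = 5, Existential count = 3
Asked for existential (exists) quantifiers: 3

3


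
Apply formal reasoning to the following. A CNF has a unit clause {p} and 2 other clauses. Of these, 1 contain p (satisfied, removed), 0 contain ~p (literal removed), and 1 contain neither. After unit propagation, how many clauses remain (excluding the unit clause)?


Satisfied (removed): 1
Shortened (remain): 0
Unchanged (remain): 1
Remaining = 0 + 1 = 1

1


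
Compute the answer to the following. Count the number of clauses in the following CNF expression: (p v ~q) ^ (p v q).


A CNF formula is a conjunction of clauses.
Clauses are separated by ^.
Counting the conjuncts: 2 clauses.

2


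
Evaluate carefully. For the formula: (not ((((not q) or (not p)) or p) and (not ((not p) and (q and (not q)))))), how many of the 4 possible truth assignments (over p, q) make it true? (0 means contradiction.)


Check all 4 assignments:
p=0, q=0: 0
p=0, q=1: 0
p=1, q=0: 0
p=1, q=1: 0
Count of True = 0

0


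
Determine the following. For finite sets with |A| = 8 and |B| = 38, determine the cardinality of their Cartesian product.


The Cartesian product A x B contains all ordered pairs (a, b).
|A x B| = |A| * |B| = 8 * 38 = 304

304


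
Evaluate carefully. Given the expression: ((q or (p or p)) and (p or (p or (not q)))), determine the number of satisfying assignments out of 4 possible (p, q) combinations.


Check all 4 assignments:
p=0, q=0: 0
p=0, q=1: 0
p=1, q=0: 1
p=1, q=1: 1
Count of True = 2

2


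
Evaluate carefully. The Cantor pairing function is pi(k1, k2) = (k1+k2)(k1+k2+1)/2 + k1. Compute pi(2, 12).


k1 + k2 = 14
(k1+k2)(k1+k2+1)/2 = 14 * 15 / 2 = 105
pi = 105 + 2 = 107

107


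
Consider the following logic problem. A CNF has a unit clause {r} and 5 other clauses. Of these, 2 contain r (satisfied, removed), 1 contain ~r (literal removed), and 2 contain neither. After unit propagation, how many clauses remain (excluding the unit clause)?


Satisfied (removed): 2
Shortened (remain): 1
Unchanged (remain): 2
Remaining = 1 + 2 = 3

3


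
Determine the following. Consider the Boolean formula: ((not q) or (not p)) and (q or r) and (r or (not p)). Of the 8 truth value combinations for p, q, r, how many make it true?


Evaluate all 8 assignments for p, q, r:
p=0, q=0, r=0: 0
p=0, q=0, r=1: 1
p=0, q=1, r=0: 1
p=0, q=1, r=1: 1
p=1, q=0, r=0: 0
p=1, q=0, r=1: 1
p=1, q=1, r=0: 0
p=1, q=1, r=1: 0
Satisfying count = 4

4


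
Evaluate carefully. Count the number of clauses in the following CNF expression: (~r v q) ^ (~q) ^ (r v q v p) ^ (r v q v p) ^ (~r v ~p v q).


A CNF formula is a conjunction of clauses.
Clauses are separated by ^.
Counting the conjuncts: 5 clauses.

5


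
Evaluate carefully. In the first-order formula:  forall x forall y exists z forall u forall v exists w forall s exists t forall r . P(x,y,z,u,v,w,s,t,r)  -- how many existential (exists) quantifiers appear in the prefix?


Quantifier prefix: forall x forall y exists z forall u forall v exists w forall s exists t forall r
Mark each quantifier type:
  U U E U U E U E U
Universal count = 6, Existential count = 3
Asked for existential (exists) quantifiers: 3

3


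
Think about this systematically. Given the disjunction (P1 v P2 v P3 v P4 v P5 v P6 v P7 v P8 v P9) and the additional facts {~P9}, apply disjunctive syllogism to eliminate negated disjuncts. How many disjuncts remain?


Original disjuncts (9): P1, P2, P3, P4, P5, P6, P7, P8, P9
Negated (eliminate): ~P9
Remaining disjuncts: P1, P2, P3, P4, P5, P6, P7, P8
Count = 9 - 1 = 8

8


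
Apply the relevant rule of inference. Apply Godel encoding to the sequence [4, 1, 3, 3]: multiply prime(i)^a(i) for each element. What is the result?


Encode each element as an exponent of the corresponding prime:
  2^4 = 16
  3^1 = 3
  5^3 = 125
  7^3 = 343
Product = 16 * 3 * 125 * 343 = 2058000

2058000


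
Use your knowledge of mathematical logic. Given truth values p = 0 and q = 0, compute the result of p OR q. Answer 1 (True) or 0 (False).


p = 0, q = 0
Operation: p OR q
Evaluate: 0 OR 0 = 0

0


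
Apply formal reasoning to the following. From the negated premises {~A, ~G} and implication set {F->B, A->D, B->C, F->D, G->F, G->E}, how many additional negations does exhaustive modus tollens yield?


Initial negated facts: {~A, ~G}
Apply modus tollens to closure:
  (no implication fires)
Final negated: {~A, ~G}
New negations: {(none)}
Count = 0

0


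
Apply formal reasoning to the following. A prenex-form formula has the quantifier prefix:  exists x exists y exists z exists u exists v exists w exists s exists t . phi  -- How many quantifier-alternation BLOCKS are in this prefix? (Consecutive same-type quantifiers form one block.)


Quantifier-type sequence: E E E E E E E E  (A=forall, E=exists)
Group into maximal same-type runs:
  Ex8
Number of blocks = 1

1


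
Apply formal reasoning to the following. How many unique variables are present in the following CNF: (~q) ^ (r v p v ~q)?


Identify each variable that appears in the formula.
Variables found: p, q, r
Count = 3

3


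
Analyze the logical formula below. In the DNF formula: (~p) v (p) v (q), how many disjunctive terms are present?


A DNF formula is a disjunction of terms (conjunctions).
Terms are separated by v.
Counting the disjuncts: 3 terms.

3


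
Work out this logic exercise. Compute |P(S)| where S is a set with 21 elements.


The power set of a set with n elements has 2^n elements.
|P(S)| = 2^21 = 2097152

2097152


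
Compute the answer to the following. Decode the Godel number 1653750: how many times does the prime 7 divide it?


Factorize 1653750 by dividing by 7 repeatedly.
Division steps: 7 divides 1653750 exactly 2 time(s).
Exponent of 7 = 2

2


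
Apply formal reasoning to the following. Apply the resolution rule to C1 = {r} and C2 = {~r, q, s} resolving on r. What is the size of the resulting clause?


Remove r from C1 and ~r from C2.
C1 remainder: {}
C2 remainder: {q, s}
Union (resolvent): {q, s}
Resolvent has 2 literal(s).

2


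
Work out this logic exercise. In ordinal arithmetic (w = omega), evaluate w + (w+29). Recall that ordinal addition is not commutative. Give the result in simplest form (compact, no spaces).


Compute w + (w+29).
Ordinal + is associative but NOT commutative; for finite n>0, n + w = w but w + n stays w+n.
w + (w+29) = (w+w) + 29 = w*2+29.
Result = w*2+29

w*2+29


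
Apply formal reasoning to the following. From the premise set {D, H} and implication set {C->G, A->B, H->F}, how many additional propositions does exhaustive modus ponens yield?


Initial facts: {D, H}
Apply modus ponens to closure:
  H and H->F  =>  F
Final known: {D, F, H}
New propositions: {F}
Count = 1

1


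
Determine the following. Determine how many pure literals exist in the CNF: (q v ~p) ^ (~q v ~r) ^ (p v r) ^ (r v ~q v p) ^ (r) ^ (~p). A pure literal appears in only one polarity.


Check each variable for pure literal status:
p: mixed (not pure)
q: mixed (not pure)
r: mixed (not pure)
Pure literal count = 0

0


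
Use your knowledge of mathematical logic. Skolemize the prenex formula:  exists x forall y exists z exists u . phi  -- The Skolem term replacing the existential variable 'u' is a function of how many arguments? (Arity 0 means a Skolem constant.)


Quantifier prefix: exists x forall y exists z exists u
'u' is existentially quantified at position 4.
Universal variables preceding it: y
Skolem function arity = 1

1


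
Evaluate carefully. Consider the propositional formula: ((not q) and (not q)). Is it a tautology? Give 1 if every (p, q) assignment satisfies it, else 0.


Check all 4 assignments:
p=0, q=0: 1
p=0, q=1: 0
p=1, q=0: 1
p=1, q=1: 0
Satisfying count = 2/4.
Tautology iff count = 4: no.

0


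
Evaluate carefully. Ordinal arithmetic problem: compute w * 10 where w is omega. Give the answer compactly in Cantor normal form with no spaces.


Compute w * 10.
Ordinal * is associative and left-distributive over +, but NOT commutative; for finite n>1, n*w = w but w*n stays w*n.
w * 10 means 10 copies of w concatenated: w*10.
Result = w*10

w*10


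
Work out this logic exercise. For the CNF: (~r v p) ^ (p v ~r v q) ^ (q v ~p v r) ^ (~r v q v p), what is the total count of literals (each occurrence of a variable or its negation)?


Counting literals in each clause:
Clause 1: 2 literal(s)
Clause 2: 3 literal(s)
Clause 3: 3 literal(s)
Clause 4: 3 literal(s)
Total = 11

11


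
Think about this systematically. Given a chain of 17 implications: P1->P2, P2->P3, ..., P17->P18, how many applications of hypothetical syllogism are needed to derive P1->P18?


With 17 implications in a chain connecting 18 propositions:
P1->P2, P2->P3, ..., P17->P18
Steps needed = (number of implications) - 1 = 17 - 1 = 16

16


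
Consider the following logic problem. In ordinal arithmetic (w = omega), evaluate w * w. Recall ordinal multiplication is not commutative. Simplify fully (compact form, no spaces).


Compute w * w.
Ordinal * is associative and left-distributive over +, but NOT commutative; for finite n>1, n*w = w but w*n stays w*n.
w * w = w^2 by definition.
Result = w^2

w^2


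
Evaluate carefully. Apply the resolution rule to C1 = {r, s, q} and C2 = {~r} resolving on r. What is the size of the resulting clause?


Remove r from C1 and ~r from C2.
C1 remainder: {s, q}
C2 remainder: {}
Union (resolvent): {q, s}
Resolvent has 2 literal(s).

2


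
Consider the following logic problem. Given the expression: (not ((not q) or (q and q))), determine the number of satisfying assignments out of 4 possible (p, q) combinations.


Check all 4 assignments:
p=0, q=0: 0
p=0, q=1: 0
p=1, q=0: 0
p=1, q=1: 0
Count of True = 0

0


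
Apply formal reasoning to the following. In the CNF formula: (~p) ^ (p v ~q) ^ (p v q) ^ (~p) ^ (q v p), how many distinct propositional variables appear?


Identify each variable that appears in the formula.
Variables found: p, q
Count = 2

2


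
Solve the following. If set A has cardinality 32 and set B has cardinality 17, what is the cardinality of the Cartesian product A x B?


The Cartesian product A x B contains all ordered pairs (a, b).
|A x B| = |A| * |B| = 32 * 17 = 544

544


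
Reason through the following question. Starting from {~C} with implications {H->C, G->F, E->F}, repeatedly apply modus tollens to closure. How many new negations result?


Initial negated facts: {~C}
Apply modus tollens to closure:
  ~C and H->C  =>  ~H
Final negated: {~C, ~H}
New negations: {~H}
Count = 1

1


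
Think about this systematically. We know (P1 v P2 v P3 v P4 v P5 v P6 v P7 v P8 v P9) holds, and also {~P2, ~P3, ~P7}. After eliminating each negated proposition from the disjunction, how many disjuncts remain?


Original disjuncts (9): P1, P2, P3, P4, P5, P6, P7, P8, P9
Negated (eliminate): ~P2, ~P3, ~P7
Remaining disjuncts: P1, P4, P5, P6, P8, P9
Count = 9 - 3 = 6

6


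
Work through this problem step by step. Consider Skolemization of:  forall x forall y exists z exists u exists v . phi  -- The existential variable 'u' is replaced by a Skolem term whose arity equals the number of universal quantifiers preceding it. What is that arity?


Quantifier prefix: forall x forall y exists z exists u exists v
'u' is existentially quantified at position 4.
Universal variables preceding it: x, y
Skolem function arity = 2

2


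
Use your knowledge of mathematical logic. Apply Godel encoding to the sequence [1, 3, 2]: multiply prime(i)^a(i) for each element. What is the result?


Encode each element as an exponent of the corresponding prime:
  2^1 = 2
  3^3 = 27
  5^2 = 25
Product = 2 * 27 * 25 = 1350

1350


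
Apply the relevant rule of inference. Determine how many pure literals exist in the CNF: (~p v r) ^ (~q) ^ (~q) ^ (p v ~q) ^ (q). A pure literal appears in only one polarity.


Check each variable for pure literal status:
p: mixed (not pure)
q: mixed (not pure)
r: pure positive
Pure literal count = 1

1


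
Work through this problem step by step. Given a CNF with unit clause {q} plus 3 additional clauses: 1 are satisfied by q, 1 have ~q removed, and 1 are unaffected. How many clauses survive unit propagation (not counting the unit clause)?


Satisfied (removed): 1
Shortened (remain): 1
Unchanged (remain): 1
Remaining = 1 + 1 = 2

2


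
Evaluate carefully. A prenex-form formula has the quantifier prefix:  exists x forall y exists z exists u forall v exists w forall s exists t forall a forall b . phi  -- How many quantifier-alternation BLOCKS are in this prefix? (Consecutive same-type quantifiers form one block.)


Quantifier-type sequence: E A E E A E A E A A  (A=forall, E=exists)
Group into maximal same-type runs:
  Ex1 | Ax1 | Ex2 | Ax1 | Ex1 | Ax1 | Ex1 | Ax2
Number of blocks = 8

8


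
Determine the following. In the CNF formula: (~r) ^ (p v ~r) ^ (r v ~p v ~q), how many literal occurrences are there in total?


Counting literals in each clause:
Clause 1: 1 literal(s)
Clause 2: 2 literal(s)
Clause 3: 3 literal(s)
Total = 6

6


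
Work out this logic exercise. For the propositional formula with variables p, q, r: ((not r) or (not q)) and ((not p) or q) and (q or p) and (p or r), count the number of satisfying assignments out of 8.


Evaluate all 8 assignments for p, q, r:
p=0, q=0, r=0: 0
p=0, q=0, r=1: 0
p=0, q=1, r=0: 0
p=0, q=1, r=1: 0
p=1, q=0, r=0: 0
p=1, q=0, r=1: 0
p=1, q=1, r=0: 1
p=1, q=1, r=1: 0
Satisfying count = 1

1


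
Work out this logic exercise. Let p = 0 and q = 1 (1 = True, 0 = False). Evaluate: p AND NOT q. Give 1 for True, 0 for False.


p = 0, q = 1
Operation: p AND NOT q
Evaluate: 0 AND NOT 1 = 0

0


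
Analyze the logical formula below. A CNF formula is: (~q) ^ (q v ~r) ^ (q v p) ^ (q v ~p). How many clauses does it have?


A CNF formula is a conjunction of clauses.
Clauses are separated by ^.
Counting the conjuncts: 4 clauses.

4


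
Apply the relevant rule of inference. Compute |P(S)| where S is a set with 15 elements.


The power set of a set with n elements has 2^n elements.
|P(S)| = 2^15 = 32768

32768


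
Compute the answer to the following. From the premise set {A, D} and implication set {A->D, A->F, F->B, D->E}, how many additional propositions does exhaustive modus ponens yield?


Initial facts: {A, D}
Apply modus ponens to closure:
  A and A->F  =>  F
  F and F->B  =>  B
  D and D->E  =>  E
Final known: {A, B, D, E, F}
New propositions: {B, E, F}
Count = 3

3


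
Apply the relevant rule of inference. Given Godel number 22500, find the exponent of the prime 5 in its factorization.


Factorize 22500 by dividing by 5 repeatedly.
Division steps: 5 divides 22500 exactly 4 time(s).
Exponent of 5 = 4

4


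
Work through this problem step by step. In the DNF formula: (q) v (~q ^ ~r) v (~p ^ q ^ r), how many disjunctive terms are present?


A DNF formula is a disjunction of terms (conjunctions).
Terms are separated by v.
Counting the disjuncts: 3 terms.

3


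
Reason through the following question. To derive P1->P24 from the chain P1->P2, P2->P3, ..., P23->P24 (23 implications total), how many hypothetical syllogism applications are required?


With 23 implications in a chain connecting 24 propositions:
P1->P2, P2->P3, ..., P23->P24
Steps needed = (number of implications) - 1 = 23 - 1 = 22

22


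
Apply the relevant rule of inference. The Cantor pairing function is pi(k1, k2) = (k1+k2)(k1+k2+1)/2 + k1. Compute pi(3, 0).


k1 + k2 = 3
(k1+k2)(k1+k2+1)/2 = 3 * 4 / 2 = 6
pi = 6 + 3 = 9

9


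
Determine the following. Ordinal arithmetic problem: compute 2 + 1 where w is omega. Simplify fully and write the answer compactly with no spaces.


Compute 2 + 1.
Ordinal + is associative but NOT commutative; for finite n>0, n + w = w but w + n stays w+n.
Both operands finite; ordinal + agrees with natural +: 2 + 1 = 3.
Result = 3

3


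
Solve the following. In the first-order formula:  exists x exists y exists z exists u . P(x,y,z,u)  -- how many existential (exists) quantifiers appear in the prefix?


Quantifier prefix: exists x exists y exists z exists u
Mark each quantifier type:
  E E E E
Universal count = 0, Existential count = 4
Asked for existential (exists) quantifiers: 4

4


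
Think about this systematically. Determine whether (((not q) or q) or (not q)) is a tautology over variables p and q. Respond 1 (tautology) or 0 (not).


Check all 4 assignments:
p=0, q=0: 1
p=0, q=1: 1
p=1, q=0: 1
p=1, q=1: 1
Satisfying count = 4/4.
Tautology iff count = 4: yes.

1


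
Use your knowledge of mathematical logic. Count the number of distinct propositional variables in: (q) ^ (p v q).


Identify each variable that appears in the formula.
Variables found: p, q
Count = 2

2


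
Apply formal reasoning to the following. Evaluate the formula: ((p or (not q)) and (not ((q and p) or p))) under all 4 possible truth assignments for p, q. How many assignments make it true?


Check all 4 assignments:
p=0, q=0: 1
p=0, q=1: 0
p=1, q=0: 0
p=1, q=1: 0
Count of True = 1

1


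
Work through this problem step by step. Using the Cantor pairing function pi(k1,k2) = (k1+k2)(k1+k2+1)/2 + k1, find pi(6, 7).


k1 + k2 = 13
(k1+k2)(k1+k2+1)/2 = 13 * 14 / 2 = 91
pi = 91 + 6 = 97

97


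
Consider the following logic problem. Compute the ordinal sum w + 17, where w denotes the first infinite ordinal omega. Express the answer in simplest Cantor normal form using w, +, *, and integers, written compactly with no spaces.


Compute w + 17.
Ordinal + is associative but NOT commutative; for finite n>0, n + w = w but w + n stays w+n.
w + 17 is already in normal form (a successor ordinal beyond w).
Result = w+17

w+17


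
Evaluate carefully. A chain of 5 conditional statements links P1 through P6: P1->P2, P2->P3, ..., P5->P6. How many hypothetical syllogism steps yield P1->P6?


With 5 implications in a chain connecting 6 propositions:
P1->P2, P2->P3, ..., P5->P6
Steps needed = (number of implications) - 1 = 5 - 1 = 4

4


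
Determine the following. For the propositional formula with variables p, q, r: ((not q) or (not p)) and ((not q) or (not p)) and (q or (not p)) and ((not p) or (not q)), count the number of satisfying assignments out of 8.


Evaluate all 8 assignments for p, q, r:
p=0, q=0, r=0: 1
p=0, q=0, r=1: 1
p=0, q=1, r=0: 1
p=0, q=1, r=1: 1
p=1, q=0, r=0: 0
p=1, q=0, r=1: 0
p=1, q=1, r=0: 0
p=1, q=1, r=1: 0
Satisfying count = 4

4


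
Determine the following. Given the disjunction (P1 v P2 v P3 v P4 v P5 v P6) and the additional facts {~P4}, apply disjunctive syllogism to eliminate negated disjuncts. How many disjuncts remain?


Original disjuncts (6): P1, P2, P3, P4, P5, P6
Negated (eliminate): ~P4
Remaining disjuncts: P1, P2, P3, P5, P6
Count = 6 - 1 = 5

5


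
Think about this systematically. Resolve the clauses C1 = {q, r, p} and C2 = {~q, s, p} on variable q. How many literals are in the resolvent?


Remove q from C1 and ~q from C2.
C1 remainder: {r, p}
C2 remainder: {s, p}
Union (resolvent): {p, r, s}
Resolvent has 3 literal(s).

3


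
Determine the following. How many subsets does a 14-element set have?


The power set of a set with n elements has 2^n elements.
|P(S)| = 2^14 = 16384

16384


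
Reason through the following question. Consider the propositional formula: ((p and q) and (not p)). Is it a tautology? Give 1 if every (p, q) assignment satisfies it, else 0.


Check all 4 assignments:
p=0, q=0: 0
p=0, q=1: 0
p=1, q=0: 0
p=1, q=1: 0
Satisfying count = 0/4.
Tautology iff count = 4: no.

0


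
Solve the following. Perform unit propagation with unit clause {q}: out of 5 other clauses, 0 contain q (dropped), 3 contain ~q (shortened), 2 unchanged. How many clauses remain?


Satisfied (removed): 0
Shortened (remain): 3
Unchanged (remain): 2
Remaining = 3 + 2 = 5

5


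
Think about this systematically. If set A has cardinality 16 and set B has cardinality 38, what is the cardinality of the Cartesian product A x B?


The Cartesian product A x B contains all ordered pairs (a, b).
|A x B| = |A| * |B| = 16 * 38 = 608

608


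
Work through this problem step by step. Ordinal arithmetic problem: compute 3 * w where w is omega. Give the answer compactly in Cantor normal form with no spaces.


Compute 3 * w.
Ordinal * is associative and left-distributive over +, but NOT commutative; for finite n>1, n*w = w but w*n stays w*n.
For finite n>0, n * w = sup{n*k : k<w} = w. So 3 * w = w.
Result = w

w


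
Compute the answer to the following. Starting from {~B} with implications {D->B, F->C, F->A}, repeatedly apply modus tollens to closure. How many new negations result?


Initial negated facts: {~B}
Apply modus tollens to closure:
  ~B and D->B  =>  ~D
Final negated: {~B, ~D}
New negations: {~D}
Count = 1

1


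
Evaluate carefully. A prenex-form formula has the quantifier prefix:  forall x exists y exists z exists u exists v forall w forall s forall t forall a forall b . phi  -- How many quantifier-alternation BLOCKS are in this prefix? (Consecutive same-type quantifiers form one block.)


Quantifier-type sequence: A E E E E A A A A A  (A=forall, E=exists)
Group into maximal same-type runs:
  Ax1 | Ex4 | Ax5
Number of blocks = 3

3
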